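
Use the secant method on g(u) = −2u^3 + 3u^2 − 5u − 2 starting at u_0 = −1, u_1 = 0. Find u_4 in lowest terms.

−288475/897947

g(−1) = 8, g(0) = −2. u_2 = 0 − (−2)·(0 − (−1))/((−2) − 8) = −1/5.
g(0) = −2, g(−1/5) = −108/125. u_3 = (−1/5) − (−108/125)·((−1/5) − 0)/((−108/125) − (−2)) = −25/71.
g(−1/5) = −108/125, g(−25/71) = 78678/357911. u_4 = (−25/71) − (78678/357911)·((−25/71) − (−1/5))/((78678/357911) − (−108/125)) = −288475/897947.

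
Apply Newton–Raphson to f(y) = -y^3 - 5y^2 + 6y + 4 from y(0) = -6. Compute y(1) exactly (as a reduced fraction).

-124/21

f'(y) = -3y^2 - 10y + 6.
f(-6) = 4, f'(-6) = -42, so y(1) = (-6) - 4/(-42) = -124/21.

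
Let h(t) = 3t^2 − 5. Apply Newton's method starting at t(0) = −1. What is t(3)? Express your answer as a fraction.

h'(t) = 6t.
h(−1) = −2, h'(−1) = −6, so t(1) = (−1) − (−2)/(−6) = −4/3.
h(−4/3) = 1/3, h'(−4/3) = −8, so t(2) = (−4/3) − (1/3)/(−8) = −31/24.
h(−31/24) = 1/192, h'(−31/24) = −31/4, so t(3) = (−31/24) − (1/192)/(−31/4) = −1921/1488.

−1921/1488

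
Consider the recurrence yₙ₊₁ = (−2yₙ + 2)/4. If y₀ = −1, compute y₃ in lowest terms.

1/2

y₁ = (−2·(−1) + 2)/4 = 1.
y₂ = (−2·1 + 2)/4 = 0.
y₃ = (−2·0 + 2)/4 = 1/2.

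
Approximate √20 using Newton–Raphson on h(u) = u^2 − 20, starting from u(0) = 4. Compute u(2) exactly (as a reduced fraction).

161/36

h'(u) = 2u.
h(4) = −4, h'(4) = 8, so u(1) = 4 − (−4)/8 = 9/2.
h(9/2) = 1/4, h'(9/2) = 9, so u(2) = (9/2) − (1/4)/9 = 161/36.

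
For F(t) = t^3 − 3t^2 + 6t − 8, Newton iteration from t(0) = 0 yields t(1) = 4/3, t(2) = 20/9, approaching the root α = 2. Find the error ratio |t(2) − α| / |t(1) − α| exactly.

1/3

t(1) − α = 4/3 − 2 = −2/3, so |t(1) − α| = 2/3.
t(2) − α = 20/9 − 2 = 2/9, so |t(2) − α| = 2/9.
Ratio = (2/9) / (2/3) = 1/3.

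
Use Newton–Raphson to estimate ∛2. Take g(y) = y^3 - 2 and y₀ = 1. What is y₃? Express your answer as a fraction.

1126819/894348

g'(y) = 3y^2.
g(1) = -1, g'(1) = 3, so y₁ = 1 - (-1)/3 = 4/3.
g(4/3) = 10/27, g'(4/3) = 16/3, so y₂ = (4/3) - (10/27)/(16/3) = 91/72.
g(91/72) = 7075/373248, g'(91/72) = 8281/1728, so y₃ = (91/72) - (7075/373248)/(8281/1728) = 1126819/894348.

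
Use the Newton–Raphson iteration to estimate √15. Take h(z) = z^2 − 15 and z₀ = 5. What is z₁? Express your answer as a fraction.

h'(z) = 2z.
h(5) = 10, h'(5) = 10, so z₁ = 5 − 10/10 = 4.

4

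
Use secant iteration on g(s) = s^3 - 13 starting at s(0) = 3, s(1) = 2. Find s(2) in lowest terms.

43/19

g(3) = 14, g(2) = -5. s(2) = 2 - (-5)·(2 - 3)/((-5) - 14) = 43/19.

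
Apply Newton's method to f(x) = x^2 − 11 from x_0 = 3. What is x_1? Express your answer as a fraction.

10/3

f'(x) = 2x.
f(3) = −2, f'(3) = 6, so x_1 = 3 − (−2)/6 = 10/3.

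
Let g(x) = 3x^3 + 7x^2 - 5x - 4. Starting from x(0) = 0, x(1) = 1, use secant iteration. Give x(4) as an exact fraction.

g(0) = -4, g(1) = 1. x(2) = 1 - 1·(1 - 0)/(1 - (-4)) = 4/5.
g(1) = 1, g(4/5) = -248/125. x(3) = (4/5) - (-248/125)·((4/5) - 1)/((-248/125) - 1) = 348/373.
g(4/5) = -248/125, g(348/373) = -7029808/51895117. x(4) = (348/373) - (-7029808/51895117)·((348/373) - (4/5))/((-7029808/51895117) - (-248/125)) = 45582292/48351867.

45582292/48351867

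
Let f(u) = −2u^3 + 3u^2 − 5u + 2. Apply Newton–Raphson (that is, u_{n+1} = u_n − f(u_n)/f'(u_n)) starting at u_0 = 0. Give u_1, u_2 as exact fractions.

u_1 = 2/5, u_2 = 222/445

f'(u) = −6u^2 + 6u − 5.
f(0) = 2, f'(0) = −5, so u_1 = 0 − 2/(−5) = 2/5.
f(2/5) = 44/125, f'(2/5) = −89/25, so u_2 = (2/5) − (44/125)/(−89/25) = 222/445.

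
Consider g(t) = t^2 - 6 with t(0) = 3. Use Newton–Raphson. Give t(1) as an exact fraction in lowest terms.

5/2

g'(t) = 2t.
g(3) = 3, g'(3) = 6, so t(1) = 3 - 3/6 = 5/2.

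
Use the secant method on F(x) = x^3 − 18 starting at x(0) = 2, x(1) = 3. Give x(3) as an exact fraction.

F(2) = −10, F(3) = 9. x(2) = 3 − 9·(3 − 2)/(9 − (−10)) = 48/19.
F(3) = 9, F(48/19) = −12870/6859. x(3) = (48/19) − (−12870/6859)·((48/19) − 3)/((−12870/6859) − 9) = 2402/921.

2402/921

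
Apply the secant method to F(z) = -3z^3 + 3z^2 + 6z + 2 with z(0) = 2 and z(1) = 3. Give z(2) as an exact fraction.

37/18

F(2) = 2, F(3) = -34. z(2) = 3 - (-34)·(3 - 2)/((-34) - 2) = 37/18.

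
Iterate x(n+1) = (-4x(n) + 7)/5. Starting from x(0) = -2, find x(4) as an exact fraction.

x(1) = (-4·(-2) + 7)/5 = 3.
x(2) = (-4·3 + 7)/5 = -1.
x(3) = (-4·(-1) + 7)/5 = 11/5.
x(4) = (-4·(11/5) + 7)/5 = -9/25.

-9/25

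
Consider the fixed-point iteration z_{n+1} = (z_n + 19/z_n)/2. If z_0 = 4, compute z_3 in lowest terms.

11916881/2733920

z_1 = (4 + 19/4)/2 = 35/8.
z_2 = (35/8 + 19/(35/8))/2 = 2441/560.
z_3 = (2441/560 + 19/(2441/560))/2 = 11916881/2733920.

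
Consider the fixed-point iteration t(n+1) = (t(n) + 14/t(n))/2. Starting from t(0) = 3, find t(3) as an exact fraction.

t(1) = (3 + 14/3)/2 = 23/6.
t(2) = (23/6 + 14/(23/6))/2 = 1033/276.
t(3) = (1033/276 + 14/(1033/276))/2 = 2133553/570216.

2133553/570216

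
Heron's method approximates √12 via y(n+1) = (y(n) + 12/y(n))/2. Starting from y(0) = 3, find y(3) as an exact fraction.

y(1) = (3 + 12/3)/2 = 7/2.
y(2) = (7/2 + 12/(7/2))/2 = 97/28.
y(3) = (97/28 + 12/(97/28))/2 = 18817/5432.

18817/5432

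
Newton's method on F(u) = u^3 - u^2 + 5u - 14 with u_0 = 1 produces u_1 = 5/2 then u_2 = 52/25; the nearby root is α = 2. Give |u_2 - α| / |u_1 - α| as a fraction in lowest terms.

u_1 - α = 5/2 - 2 = 1/2, so |u_1 - α| = 1/2.
u_2 - α = 52/25 - 2 = 2/25, so |u_2 - α| = 2/25.
Ratio = (2/25) / (1/2) = 4/25.

4/25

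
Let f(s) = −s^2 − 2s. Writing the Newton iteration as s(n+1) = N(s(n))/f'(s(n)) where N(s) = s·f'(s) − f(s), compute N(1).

f'(s) = −2s − 2.
N(s) = s·f'(s) − f(s) = s·(−2s − 2) − (−s^2 − 2s) = −s^2.
N(1) = −1.

−1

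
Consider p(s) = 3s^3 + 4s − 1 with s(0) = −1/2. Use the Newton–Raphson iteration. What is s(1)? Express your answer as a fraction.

1/25

p'(s) = 9s^2 + 4.
p(−1/2) = −27/8, p'(−1/2) = 25/4, so s(1) = (−1/2) − (−27/8)/(25/4) = 1/25.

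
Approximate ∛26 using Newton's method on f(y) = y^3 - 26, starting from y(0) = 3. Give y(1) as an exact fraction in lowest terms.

80/27

f'(y) = 3y^2.
f(3) = 1, f'(3) = 27, so y(1) = 3 - 1/27 = 80/27.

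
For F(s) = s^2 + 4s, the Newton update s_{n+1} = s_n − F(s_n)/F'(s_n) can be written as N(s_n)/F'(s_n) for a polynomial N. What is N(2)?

4

F'(s) = 2s + 4.
N(s) = s·F'(s) − F(s) = s·(2s + 4) − (s^2 + 4s) = s^2.
N(2) = 4.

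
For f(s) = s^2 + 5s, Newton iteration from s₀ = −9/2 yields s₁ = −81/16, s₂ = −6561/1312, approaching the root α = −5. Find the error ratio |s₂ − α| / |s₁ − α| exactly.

s₁ − α = −81/16 − (−5) = −81/16 + 5 = −1/16, so |s₁ − α| = 1/16.
s₂ − α = −6561/1312 − (−5) = −6561/1312 + 5 = −1/1312, so |s₂ − α| = 1/1312.
Ratio = (1/1312) / (1/16) = 1/82.

1/82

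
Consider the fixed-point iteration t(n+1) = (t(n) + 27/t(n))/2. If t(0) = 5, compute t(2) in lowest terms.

t(1) = (5 + 27/5)/2 = 26/5.
t(2) = (26/5 + 27/(26/5))/2 = 1351/260.

1351/260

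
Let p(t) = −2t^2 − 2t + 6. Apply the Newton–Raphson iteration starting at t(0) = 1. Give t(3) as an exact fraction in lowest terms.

p'(t) = −4t − 2.
p(1) = 2, p'(1) = −6, so t(1) = 1 − 2/(−6) = 4/3.
p(4/3) = −2/9, p'(4/3) = −22/3, so t(2) = (4/3) − (−2/9)/(−22/3) = 43/33.
p(43/33) = −2/1089, p'(43/33) = −238/33, so t(3) = (43/33) − (−2/1089)/(−238/33) = 5116/3927.

5116/3927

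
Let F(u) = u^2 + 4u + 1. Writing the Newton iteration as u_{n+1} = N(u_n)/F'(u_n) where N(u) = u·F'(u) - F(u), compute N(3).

F'(u) = 2u + 4.
N(u) = u·F'(u) - F(u) = u·(2u + 4) - (u^2 + 4u + 1) = u^2 - 1.
N(3) = 8.

8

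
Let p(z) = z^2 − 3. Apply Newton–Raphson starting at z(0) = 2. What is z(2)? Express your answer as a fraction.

97/56

p'(z) = 2z.
p(2) = 1, p'(2) = 4, so z(1) = 2 − 1/4 = 7/4.
p(7/4) = 1/16, p'(7/4) = 7/2, so z(2) = (7/4) − (1/16)/(7/2) = 97/56.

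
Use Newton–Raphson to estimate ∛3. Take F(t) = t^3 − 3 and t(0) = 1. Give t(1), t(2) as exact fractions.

t(1) = 5/3, t(2) = 331/225

F'(t) = 3t^2.
F(1) = −2, F'(1) = 3, so t(1) = 1 − (−2)/3 = 5/3.
F(5/3) = 44/27, F'(5/3) = 25/3, so t(2) = (5/3) − (44/27)/(25/3) = 331/225.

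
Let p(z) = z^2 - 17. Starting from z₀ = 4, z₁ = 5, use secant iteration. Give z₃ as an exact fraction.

169/41

p(4) = -1, p(5) = 8. z₂ = 5 - 8·(5 - 4)/(8 - (-1)) = 37/9.
p(5) = 8, p(37/9) = -8/81. z₃ = (37/9) - (-8/81)·((37/9) - 5)/((-8/81) - 8) = 169/41.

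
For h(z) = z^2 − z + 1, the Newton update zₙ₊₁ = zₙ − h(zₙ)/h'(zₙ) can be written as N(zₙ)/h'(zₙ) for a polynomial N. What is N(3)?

h'(z) = 2z − 1.
N(z) = z·h'(z) − h(z) = z·(2z − 1) − (z^2 − z + 1) = z^2 − 1.
N(3) = 8.

8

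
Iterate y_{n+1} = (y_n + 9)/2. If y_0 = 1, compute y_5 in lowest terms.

y_1 = (1 + 9)/2 = 5.
y_2 = (5 + 9)/2 = 7.
y_3 = (7 + 9)/2 = 8.
y_4 = (8 + 9)/2 = 17/2.
y_5 = ((17/2) + 9)/2 = 35/4.

35/4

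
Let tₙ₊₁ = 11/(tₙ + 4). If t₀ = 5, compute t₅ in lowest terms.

t₁ = 11/(5 + 4) = 11/9.
t₂ = 11/(11/9 + 4) = 99/47.
t₃ = 11/(99/47 + 4) = 517/287.
t₄ = 11/(517/287 + 4) = 3157/1665.
t₅ = 11/(3157/1665 + 4) = 18315/9817.

18315/9817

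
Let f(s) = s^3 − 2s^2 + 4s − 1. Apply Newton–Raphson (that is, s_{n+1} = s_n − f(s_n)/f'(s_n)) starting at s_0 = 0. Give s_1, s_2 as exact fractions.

s_1 = 1/4, s_2 = 29/102

f'(s) = 3s^2 − 4s + 4.
f(0) = −1, f'(0) = 4, so s_1 = 0 − (−1)/4 = 1/4.
f(1/4) = −7/64, f'(1/4) = 51/16, so s_2 = (1/4) − (−7/64)/(51/16) = 29/102.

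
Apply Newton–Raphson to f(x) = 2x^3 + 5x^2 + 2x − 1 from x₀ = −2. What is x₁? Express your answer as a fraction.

−11/6

f'(x) = 6x^2 + 10x + 2.
f(−2) = −1, f'(−2) = 6, so x₁ = (−2) − (−1)/6 = −11/6.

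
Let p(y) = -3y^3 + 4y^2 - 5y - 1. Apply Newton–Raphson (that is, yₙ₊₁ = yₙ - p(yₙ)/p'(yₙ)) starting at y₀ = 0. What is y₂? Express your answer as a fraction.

-151/870

p'(y) = -9y^2 + 8y - 5.
p(0) = -1, p'(0) = -5, so y₁ = 0 - (-1)/(-5) = -1/5.
p(-1/5) = 23/125, p'(-1/5) = -174/25, so y₂ = (-1/5) - (23/125)/(-174/25) = -151/870.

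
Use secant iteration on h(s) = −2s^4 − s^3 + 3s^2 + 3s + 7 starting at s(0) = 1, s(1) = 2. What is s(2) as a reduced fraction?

h(1) = 10, h(2) = −15. s(2) = 2 − (−15)·(2 − 1)/((−15) − 10) = 7/5.

7/5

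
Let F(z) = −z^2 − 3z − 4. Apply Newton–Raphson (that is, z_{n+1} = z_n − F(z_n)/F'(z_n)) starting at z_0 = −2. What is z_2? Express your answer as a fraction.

−4/3

F'(z) = −2z − 3.
F(−2) = −2, F'(−2) = 1, so z_1 = (−2) − (−2)/1 = 0.
F(0) = −4, F'(0) = −3, so z_2 = 0 − (−4)/(−3) = −4/3.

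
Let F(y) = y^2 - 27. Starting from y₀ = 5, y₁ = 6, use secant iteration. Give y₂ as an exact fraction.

F(5) = -2, F(6) = 9. y₂ = 6 - 9·(6 - 5)/(9 - (-2)) = 57/11.

57/11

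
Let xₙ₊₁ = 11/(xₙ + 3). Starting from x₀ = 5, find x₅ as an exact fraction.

x₁ = 11/(5 + 3) = 11/8.
x₂ = 11/(11/8 + 3) = 88/35.
x₃ = 11/(88/35 + 3) = 385/193.
x₄ = 11/(385/193 + 3) = 2123/964.
x₅ = 11/(2123/964 + 3) = 10604/5015.

10604/5015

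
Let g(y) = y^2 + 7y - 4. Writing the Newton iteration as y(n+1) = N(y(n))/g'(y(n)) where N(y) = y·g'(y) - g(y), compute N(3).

g'(y) = 2y + 7.
N(y) = y·g'(y) - g(y) = y·(2y + 7) - (y^2 + 7y - 4) = y^2 + 4.
N(3) = 13.

13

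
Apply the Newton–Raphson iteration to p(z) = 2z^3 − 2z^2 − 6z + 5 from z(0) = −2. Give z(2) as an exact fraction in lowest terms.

−139420/83031

p'(z) = 6z^2 − 4z − 6.
p(−2) = −7, p'(−2) = 26, so z(1) = (−2) − (−7)/26 = −45/26.
p(−45/26) = −8575/8788, p'(−45/26) = 6387/338, so z(2) = (−45/26) − (−8575/8788)/(6387/338) = −139420/83031.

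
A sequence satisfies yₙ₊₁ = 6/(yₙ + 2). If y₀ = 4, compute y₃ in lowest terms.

y₁ = 6/(4 + 2) = 1.
y₂ = 6/(1 + 2) = 2.
y₃ = 6/(2 + 2) = 3/2.

3/2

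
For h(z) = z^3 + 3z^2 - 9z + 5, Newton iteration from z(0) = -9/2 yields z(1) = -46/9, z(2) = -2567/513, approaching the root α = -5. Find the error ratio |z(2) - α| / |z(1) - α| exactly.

2/57

z(1) - α = -46/9 - (-5) = -46/9 + 5 = -1/9, so |z(1) - α| = 1/9.
z(2) - α = -2567/513 - (-5) = -2567/513 + 5 = -2/513, so |z(2) - α| = 2/513.
Ratio = (2/513) / (1/9) = 2/57.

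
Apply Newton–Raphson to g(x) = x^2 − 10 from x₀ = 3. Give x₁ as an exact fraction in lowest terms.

g'(x) = 2x.
g(3) = −1, g'(3) = 6, so x₁ = 3 − (−1)/6 = 19/6.

19/6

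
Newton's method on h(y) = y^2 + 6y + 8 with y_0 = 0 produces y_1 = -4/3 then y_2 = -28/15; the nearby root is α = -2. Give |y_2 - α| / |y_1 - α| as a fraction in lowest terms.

y_1 - α = -4/3 - (-2) = -4/3 + 2 = 2/3, so |y_1 - α| = 2/3.
y_2 - α = -28/15 - (-2) = -28/15 + 2 = 2/15, so |y_2 - α| = 2/15.
Ratio = (2/15) / (2/3) = 1/5.

1/5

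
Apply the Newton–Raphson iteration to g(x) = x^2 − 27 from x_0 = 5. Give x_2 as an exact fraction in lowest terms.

g'(x) = 2x.
g(5) = −2, g'(5) = 10, so x_1 = 5 − (−2)/10 = 26/5.
g(26/5) = 1/25, g'(26/5) = 52/5, so x_2 = (26/5) − (1/25)/(52/5) = 1351/260.

1351/260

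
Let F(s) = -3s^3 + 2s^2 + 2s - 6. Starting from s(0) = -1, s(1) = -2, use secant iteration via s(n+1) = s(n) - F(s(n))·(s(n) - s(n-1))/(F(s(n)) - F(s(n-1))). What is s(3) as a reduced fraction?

F(-1) = -3, F(-2) = 22. s(2) = (-2) - 22·((-2) - (-1))/(22 - (-3)) = -28/25.
F(-2) = 22, F(-28/25) = -23694/15625. s(3) = (-28/25) - (-23694/15625)·((-28/25) - (-2))/((-23694/15625) - 22) = -9827/8351.

-9827/8351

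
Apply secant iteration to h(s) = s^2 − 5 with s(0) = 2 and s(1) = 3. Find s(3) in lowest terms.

h(2) = −1, h(3) = 4. s(2) = 3 − 4·(3 − 2)/(4 − (−1)) = 11/5.
h(3) = 4, h(11/5) = −4/25. s(3) = (11/5) − (−4/25)·((11/5) − 3)/((−4/25) − 4) = 29/13.

29/13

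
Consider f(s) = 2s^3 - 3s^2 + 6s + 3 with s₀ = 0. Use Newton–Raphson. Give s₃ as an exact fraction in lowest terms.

f'(s) = 6s^2 - 6s + 6.
f(0) = 3, f'(0) = 6, so s₁ = 0 - 3/6 = -1/2.
f(-1/2) = -1, f'(-1/2) = 21/2, so s₂ = (-1/2) - (-1)/(21/2) = -17/42.
f(-17/42) = -488/9261, f'(-17/42) = 2767/294, so s₃ = (-17/42) - (-488/9261)/(2767/294) = -139165/348642.

-139165/348642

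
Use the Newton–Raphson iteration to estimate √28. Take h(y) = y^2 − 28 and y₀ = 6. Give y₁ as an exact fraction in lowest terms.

h'(y) = 2y.
h(6) = 8, h'(6) = 12, so y₁ = 6 − 8/12 = 16/3.

16/3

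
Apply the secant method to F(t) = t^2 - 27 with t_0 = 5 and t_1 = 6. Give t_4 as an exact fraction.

F(5) = -2, F(6) = 9. t_2 = 6 - 9·(6 - 5)/(9 - (-2)) = 57/11.
F(6) = 9, F(57/11) = -18/121. t_3 = (57/11) - (-18/121)·((57/11) - 6)/((-18/121) - 9) = 213/41.
F(57/11) = -18/121, F(213/41) = -18/1681. t_4 = (213/41) - (-18/1681)·((213/41) - (57/11))/((-18/1681) - (-18/121)) = 1351/260.

1351/260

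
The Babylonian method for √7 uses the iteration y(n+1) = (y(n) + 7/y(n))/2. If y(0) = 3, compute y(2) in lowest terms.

y(1) = (3 + 7/3)/2 = 8/3.
y(2) = (8/3 + 7/(8/3))/2 = 127/48.

127/48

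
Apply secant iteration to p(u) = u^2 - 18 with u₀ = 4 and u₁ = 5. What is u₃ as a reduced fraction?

352/83

p(4) = -2, p(5) = 7. u₂ = 5 - 7·(5 - 4)/(7 - (-2)) = 38/9.
p(5) = 7, p(38/9) = -14/81. u₃ = (38/9) - (-14/81)·((38/9) - 5)/((-14/81) - 7) = 352/83.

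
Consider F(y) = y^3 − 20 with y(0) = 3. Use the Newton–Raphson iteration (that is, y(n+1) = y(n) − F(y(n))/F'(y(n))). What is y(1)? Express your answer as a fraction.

74/27

F'(y) = 3y^2.
F(3) = 7, F'(3) = 27, so y(1) = 3 − 7/27 = 74/27.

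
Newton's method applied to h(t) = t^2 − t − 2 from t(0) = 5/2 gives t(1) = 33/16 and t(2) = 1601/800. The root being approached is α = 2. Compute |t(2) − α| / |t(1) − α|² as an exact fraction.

t(1) − α = 33/16 − 2 = 1/16, so |t(1) − α| = 1/16.
t(2) − α = 1601/800 − 2 = 1/800, so |t(2) − α| = 1/800.
|t(1) − α|² = 1/256.
Ratio = (1/800) / (1/256) = 8/25.

8/25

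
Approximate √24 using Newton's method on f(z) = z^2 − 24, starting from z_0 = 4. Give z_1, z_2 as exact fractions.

z_1 = 5, z_2 = 49/10

f'(z) = 2z.
f(4) = −8, f'(4) = 8, so z_1 = 4 − (−8)/8 = 5.
f(5) = 1, f'(5) = 10, so z_2 = 5 − 1/10 = 49/10.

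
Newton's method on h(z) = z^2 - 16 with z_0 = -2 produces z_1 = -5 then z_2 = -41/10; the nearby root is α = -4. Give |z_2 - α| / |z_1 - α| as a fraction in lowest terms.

1/10

z_1 - α = -5 - (-4) = -5 + 4 = -1, so |z_1 - α| = 1.
z_2 - α = -41/10 - (-4) = -41/10 + 4 = -1/10, so |z_2 - α| = 1/10.
Ratio = (1/10) / 1 = 1/10.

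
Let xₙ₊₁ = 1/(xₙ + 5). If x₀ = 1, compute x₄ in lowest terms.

x₁ = 1/(1 + 5) = 1/6.
x₂ = 1/(1/6 + 5) = 6/31.
x₃ = 1/(6/31 + 5) = 31/161.
x₄ = 1/(31/161 + 5) = 161/836.

161/836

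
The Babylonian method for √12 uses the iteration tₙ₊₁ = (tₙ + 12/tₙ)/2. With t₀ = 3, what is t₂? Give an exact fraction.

97/28

t₁ = (3 + 12/3)/2 = 7/2.
t₂ = (7/2 + 12/(7/2))/2 = 97/28.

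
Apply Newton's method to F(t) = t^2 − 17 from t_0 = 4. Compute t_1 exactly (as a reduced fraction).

33/8

F'(t) = 2t.
F(4) = −1, F'(4) = 8, so t_1 = 4 − (−1)/8 = 33/8.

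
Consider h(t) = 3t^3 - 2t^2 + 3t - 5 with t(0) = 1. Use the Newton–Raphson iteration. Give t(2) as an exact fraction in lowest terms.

h'(t) = 9t^2 - 4t + 3.
h(1) = -1, h'(1) = 8, so t(1) = 1 - (-1)/8 = 9/8.
h(9/8) = 59/512, h'(9/8) = 633/64, so t(2) = (9/8) - (59/512)/(633/64) = 2819/2532.

2819/2532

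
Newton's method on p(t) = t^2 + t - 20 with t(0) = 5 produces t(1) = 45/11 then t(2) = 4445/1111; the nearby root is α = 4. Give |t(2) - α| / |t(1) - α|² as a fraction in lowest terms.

11/101

t(1) - α = 45/11 - 4 = 1/11, so |t(1) - α| = 1/11.
t(2) - α = 4445/1111 - 4 = 1/1111, so |t(2) - α| = 1/1111.
|t(1) - α|² = 1/121.
Ratio = (1/1111) / (1/121) = 11/101.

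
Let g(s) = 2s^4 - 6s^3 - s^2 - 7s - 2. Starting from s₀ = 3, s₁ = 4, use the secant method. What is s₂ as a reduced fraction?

187/57

g(3) = -32, g(4) = 82. s₂ = 4 - 82·(4 - 3)/(82 - (-32)) = 187/57.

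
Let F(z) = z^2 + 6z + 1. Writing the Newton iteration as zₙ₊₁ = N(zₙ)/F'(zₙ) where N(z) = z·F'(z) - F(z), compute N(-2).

F'(z) = 2z + 6.
N(z) = z·F'(z) - F(z) = z·(2z + 6) - (z^2 + 6z + 1) = z^2 - 1.
N(-2) = 3.

3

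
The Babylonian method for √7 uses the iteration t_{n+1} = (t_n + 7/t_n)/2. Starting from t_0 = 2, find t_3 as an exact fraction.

t_1 = (2 + 7/2)/2 = 11/4.
t_2 = (11/4 + 7/(11/4))/2 = 233/88.
t_3 = (233/88 + 7/(233/88))/2 = 108497/41008.

108497/41008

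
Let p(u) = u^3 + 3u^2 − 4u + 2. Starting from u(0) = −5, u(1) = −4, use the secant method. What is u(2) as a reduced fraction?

p(−5) = −28, p(−4) = 2. u(2) = (−4) − 2·((−4) − (−5))/(2 − (−28)) = −61/15.

−61/15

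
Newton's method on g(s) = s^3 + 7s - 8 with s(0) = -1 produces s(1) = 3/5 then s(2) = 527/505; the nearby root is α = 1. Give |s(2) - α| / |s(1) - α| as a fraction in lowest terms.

11/101

s(1) - α = 3/5 - 1 = -2/5, so |s(1) - α| = 2/5.
s(2) - α = 527/505 - 1 = 22/505, so |s(2) - α| = 22/505.
Ratio = (22/505) / (2/5) = 11/101.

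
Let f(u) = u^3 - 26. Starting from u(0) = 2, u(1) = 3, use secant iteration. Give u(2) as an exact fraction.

f(2) = -18, f(3) = 1. u(2) = 3 - 1·(3 - 2)/(1 - (-18)) = 56/19.

56/19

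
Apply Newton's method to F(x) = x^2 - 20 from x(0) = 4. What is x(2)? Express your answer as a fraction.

161/36

F'(x) = 2x.
F(4) = -4, F'(4) = 8, so x(1) = 4 - (-4)/8 = 9/2.
F(9/2) = 1/4, F'(9/2) = 9, so x(2) = (9/2) - (1/4)/9 = 161/36.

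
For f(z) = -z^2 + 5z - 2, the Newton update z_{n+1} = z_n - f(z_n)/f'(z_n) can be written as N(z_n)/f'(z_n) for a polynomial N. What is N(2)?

f'(z) = -2z + 5.
N(z) = z·f'(z) - f(z) = z·(-2z + 5) - (-z^2 + 5z - 2) = -z^2 + 2.
N(2) = -2.

-2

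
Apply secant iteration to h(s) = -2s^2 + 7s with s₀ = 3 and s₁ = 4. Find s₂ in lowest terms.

24/7

h(3) = 3, h(4) = -4. s₂ = 4 - (-4)·(4 - 3)/((-4) - 3) = 24/7.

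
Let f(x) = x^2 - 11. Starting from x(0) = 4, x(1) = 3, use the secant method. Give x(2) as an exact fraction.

f(4) = 5, f(3) = -2. x(2) = 3 - (-2)·(3 - 4)/((-2) - 5) = 23/7.

23/7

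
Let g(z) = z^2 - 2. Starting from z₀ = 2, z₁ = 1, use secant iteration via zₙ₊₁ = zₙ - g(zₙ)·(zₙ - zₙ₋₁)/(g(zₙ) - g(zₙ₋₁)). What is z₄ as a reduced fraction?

41/29

g(2) = 2, g(1) = -1. z₂ = 1 - (-1)·(1 - 2)/((-1) - 2) = 4/3.
g(1) = -1, g(4/3) = -2/9. z₃ = (4/3) - (-2/9)·((4/3) - 1)/((-2/9) - (-1)) = 10/7.
g(4/3) = -2/9, g(10/7) = 2/49. z₄ = (10/7) - (2/49)·((10/7) - (4/3))/((2/49) - (-2/9)) = 41/29.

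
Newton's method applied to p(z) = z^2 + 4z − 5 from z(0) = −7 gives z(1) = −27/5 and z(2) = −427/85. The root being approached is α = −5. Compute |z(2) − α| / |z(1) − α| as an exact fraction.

1/17

z(1) − α = −27/5 − (−5) = −27/5 + 5 = −2/5, so |z(1) − α| = 2/5.
z(2) − α = −427/85 − (−5) = −427/85 + 5 = −2/85, so |z(2) − α| = 2/85.
Ratio = (2/85) / (2/5) = 1/17.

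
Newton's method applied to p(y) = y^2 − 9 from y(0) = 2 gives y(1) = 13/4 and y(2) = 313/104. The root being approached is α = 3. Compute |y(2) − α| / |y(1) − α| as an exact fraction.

1/26

y(1) − α = 13/4 − 3 = 1/4, so |y(1) − α| = 1/4.
y(2) − α = 313/104 − 3 = 1/104, so |y(2) − α| = 1/104.
Ratio = (1/104) / (1/4) = 1/26.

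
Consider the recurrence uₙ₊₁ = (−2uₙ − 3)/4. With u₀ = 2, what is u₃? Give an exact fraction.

−13/16

u₁ = (−2·2 − 3)/4 = −7/4.
u₂ = (−2·(−7/4) − 3)/4 = 1/8.
u₃ = (−2·(1/8) − 3)/4 = −13/16.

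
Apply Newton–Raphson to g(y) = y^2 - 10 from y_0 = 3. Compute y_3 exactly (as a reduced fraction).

g'(y) = 2y.
g(3) = -1, g'(3) = 6, so y_1 = 3 - (-1)/6 = 19/6.
g(19/6) = 1/36, g'(19/6) = 19/3, so y_2 = (19/6) - (1/36)/(19/3) = 721/228.
g(721/228) = 1/51984, g'(721/228) = 721/114, so y_3 = (721/228) - (1/51984)/(721/114) = 1039681/328776.

1039681/328776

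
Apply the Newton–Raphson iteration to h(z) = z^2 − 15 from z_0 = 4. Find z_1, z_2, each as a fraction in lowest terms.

h'(z) = 2z.
h(4) = 1, h'(4) = 8, so z_1 = 4 − 1/8 = 31/8.
h(31/8) = 1/64, h'(31/8) = 31/4, so z_2 = (31/8) − (1/64)/(31/4) = 1921/496.

z_1 = 31/8, z_2 = 1921/496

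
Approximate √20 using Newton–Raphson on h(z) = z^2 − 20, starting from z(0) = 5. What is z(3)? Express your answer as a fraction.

h'(z) = 2z.
h(5) = 5, h'(5) = 10, so z(1) = 5 − 5/10 = 9/2.
h(9/2) = 1/4, h'(9/2) = 9, so z(2) = (9/2) − (1/4)/9 = 161/36.
h(161/36) = 1/1296, h'(161/36) = 161/18, so z(3) = (161/36) − (1/1296)/(161/18) = 51841/11592.

51841/11592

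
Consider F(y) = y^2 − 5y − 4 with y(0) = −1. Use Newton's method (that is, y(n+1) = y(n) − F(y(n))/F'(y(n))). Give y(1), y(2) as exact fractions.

F'(y) = 2y − 5.
F(−1) = 2, F'(−1) = −7, so y(1) = (−1) − 2/(−7) = −5/7.
F(−5/7) = 4/49, F'(−5/7) = −45/7, so y(2) = (−5/7) − (4/49)/(−45/7) = −221/315.

y(1) = −5/7, y(2) = −221/315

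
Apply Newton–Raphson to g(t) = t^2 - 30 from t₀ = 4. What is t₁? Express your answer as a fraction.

g'(t) = 2t.
g(4) = -14, g'(4) = 8, so t₁ = 4 - (-14)/8 = 23/4.

23/4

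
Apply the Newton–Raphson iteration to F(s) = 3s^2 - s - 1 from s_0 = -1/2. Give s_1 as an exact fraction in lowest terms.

F'(s) = 6s - 1.
F(-1/2) = 1/4, F'(-1/2) = -4, so s_1 = (-1/2) - (1/4)/(-4) = -7/16.

-7/16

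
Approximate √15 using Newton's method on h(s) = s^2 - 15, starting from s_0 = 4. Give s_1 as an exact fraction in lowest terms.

h'(s) = 2s.
h(4) = 1, h'(4) = 8, so s_1 = 4 - 1/8 = 31/8.

31/8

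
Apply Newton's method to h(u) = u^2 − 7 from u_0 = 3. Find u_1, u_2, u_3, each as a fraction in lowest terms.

u_1 = 8/3, u_2 = 127/48, u_3 = 32257/12192

h'(u) = 2u.
h(3) = 2, h'(3) = 6, so u_1 = 3 − 2/6 = 8/3.
h(8/3) = 1/9, h'(8/3) = 16/3, so u_2 = (8/3) − (1/9)/(16/3) = 127/48.
h(127/48) = 1/2304, h'(127/48) = 127/24, so u_3 = (127/48) − (1/2304)/(127/24) = 32257/12192.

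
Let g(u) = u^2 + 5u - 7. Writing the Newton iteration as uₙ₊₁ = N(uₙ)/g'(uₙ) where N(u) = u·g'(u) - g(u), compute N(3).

g'(u) = 2u + 5.
N(u) = u·g'(u) - g(u) = u·(2u + 5) - (u^2 + 5u - 7) = u^2 + 7.
N(3) = 16.

16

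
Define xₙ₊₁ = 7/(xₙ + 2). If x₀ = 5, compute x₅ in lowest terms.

329/185

x₁ = 7/(5 + 2) = 1.
x₂ = 7/(1 + 2) = 7/3.
x₃ = 7/(7/3 + 2) = 21/13.
x₄ = 7/(21/13 + 2) = 91/47.
x₅ = 7/(91/47 + 2) = 329/185.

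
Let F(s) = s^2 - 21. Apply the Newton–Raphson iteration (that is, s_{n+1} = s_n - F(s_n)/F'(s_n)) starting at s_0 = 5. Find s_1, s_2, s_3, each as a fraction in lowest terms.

s_1 = 23/5, s_2 = 527/115, s_3 = 277727/60605

F'(s) = 2s.
F(5) = 4, F'(5) = 10, so s_1 = 5 - 4/10 = 23/5.
F(23/5) = 4/25, F'(23/5) = 46/5, so s_2 = (23/5) - (4/25)/(46/5) = 527/115.
F(527/115) = 4/13225, F'(527/115) = 1054/115, so s_3 = (527/115) - (4/13225)/(1054/115) = 277727/60605.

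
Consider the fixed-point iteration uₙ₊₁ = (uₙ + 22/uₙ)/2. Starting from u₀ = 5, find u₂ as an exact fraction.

4409/940

u₁ = (5 + 22/5)/2 = 47/10.
u₂ = (47/10 + 22/(47/10))/2 = 4409/940.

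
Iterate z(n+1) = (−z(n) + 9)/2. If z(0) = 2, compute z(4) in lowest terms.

z(1) = (−2 + 9)/2 = 7/2.
z(2) = (−(7/2) + 9)/2 = 11/4.
z(3) = (−(11/4) + 9)/2 = 25/8.
z(4) = (−(25/8) + 9)/2 = 47/16.

47/16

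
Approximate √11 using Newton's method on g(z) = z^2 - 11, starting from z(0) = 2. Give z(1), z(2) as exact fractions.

z(1) = 15/4, z(2) = 401/120

g'(z) = 2z.
g(2) = -7, g'(2) = 4, so z(1) = 2 - (-7)/4 = 15/4.
g(15/4) = 49/16, g'(15/4) = 15/2, so z(2) = (15/4) - (49/16)/(15/2) = 401/120.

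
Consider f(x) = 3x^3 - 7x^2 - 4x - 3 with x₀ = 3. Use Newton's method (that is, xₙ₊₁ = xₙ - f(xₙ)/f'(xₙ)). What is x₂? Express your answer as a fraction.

f'(x) = 9x^2 - 14x - 4.
f(3) = 3, f'(3) = 35, so x₁ = 3 - 3/35 = 102/35.
f(102/35) = 6219/42875, f'(102/35) = 38756/1225, so x₂ = (102/35) - (6219/42875)/(38756/1225) = 3946893/1356460.

3946893/1356460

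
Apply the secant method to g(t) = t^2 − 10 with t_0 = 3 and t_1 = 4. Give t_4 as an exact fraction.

g(3) = −1, g(4) = 6. t_2 = 4 − 6·(4 − 3)/(6 − (−1)) = 22/7.
g(4) = 6, g(22/7) = −6/49. t_3 = (22/7) − (−6/49)·((22/7) − 4)/((−6/49) − 6) = 79/25.
g(22/7) = −6/49, g(79/25) = −9/625. t_4 = (79/25) − (−9/625)·((79/25) − (22/7))/((−9/625) − (−6/49)) = 3488/1103.

3488/1103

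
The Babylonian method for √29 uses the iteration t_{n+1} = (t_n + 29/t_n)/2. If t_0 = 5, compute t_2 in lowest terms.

727/135

t_1 = (5 + 29/5)/2 = 27/5.
t_2 = (27/5 + 29/(27/5))/2 = 727/135.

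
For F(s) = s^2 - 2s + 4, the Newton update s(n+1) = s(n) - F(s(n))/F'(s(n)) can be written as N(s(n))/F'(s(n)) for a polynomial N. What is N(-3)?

F'(s) = 2s - 2.
N(s) = s·F'(s) - F(s) = s·(2s - 2) - (s^2 - 2s + 4) = s^2 - 4.
N(-3) = 5.

5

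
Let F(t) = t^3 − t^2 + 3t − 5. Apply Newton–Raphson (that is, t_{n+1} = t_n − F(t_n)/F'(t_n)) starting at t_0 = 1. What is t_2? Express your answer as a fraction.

F'(t) = 3t^2 − 2t + 3.
F(1) = −2, F'(1) = 4, so t_1 = 1 − (−2)/4 = 3/2.
F(3/2) = 5/8, F'(3/2) = 27/4, so t_2 = (3/2) − (5/8)/(27/4) = 38/27.

38/27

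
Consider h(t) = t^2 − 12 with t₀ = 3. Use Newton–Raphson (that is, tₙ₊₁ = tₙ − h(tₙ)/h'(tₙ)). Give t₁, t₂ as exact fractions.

t₁ = 7/2, t₂ = 97/28

h'(t) = 2t.
h(3) = −3, h'(3) = 6, so t₁ = 3 − (−3)/6 = 7/2.
h(7/2) = 1/4, h'(7/2) = 7, so t₂ = (7/2) − (1/4)/7 = 97/28.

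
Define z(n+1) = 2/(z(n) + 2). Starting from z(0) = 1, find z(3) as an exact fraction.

8/11

z(1) = 2/(1 + 2) = 2/3.
z(2) = 2/(2/3 + 2) = 3/4.
z(3) = 2/(3/4 + 2) = 8/11.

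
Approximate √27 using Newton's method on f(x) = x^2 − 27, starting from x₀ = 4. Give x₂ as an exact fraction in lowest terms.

3577/688

f'(x) = 2x.
f(4) = −11, f'(4) = 8, so x₁ = 4 − (−11)/8 = 43/8.
f(43/8) = 121/64, f'(43/8) = 43/4, so x₂ = (43/8) − (121/64)/(43/4) = 3577/688.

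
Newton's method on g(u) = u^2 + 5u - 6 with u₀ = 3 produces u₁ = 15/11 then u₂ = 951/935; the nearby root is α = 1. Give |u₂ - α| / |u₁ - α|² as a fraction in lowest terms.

u₁ - α = 15/11 - 1 = 4/11, so |u₁ - α| = 4/11.
u₂ - α = 951/935 - 1 = 16/935, so |u₂ - α| = 16/935.
|u₁ - α|² = 16/121.
Ratio = (16/935) / (16/121) = 11/85.

11/85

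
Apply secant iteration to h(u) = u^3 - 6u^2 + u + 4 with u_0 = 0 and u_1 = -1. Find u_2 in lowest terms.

-1/2

h(0) = 4, h(-1) = -4. u_2 = (-1) - (-4)·((-1) - 0)/((-4) - 4) = -1/2.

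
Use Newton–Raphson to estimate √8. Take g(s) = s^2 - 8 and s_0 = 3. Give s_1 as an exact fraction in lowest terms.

17/6

g'(s) = 2s.
g(3) = 1, g'(3) = 6, so s_1 = 3 - 1/6 = 17/6.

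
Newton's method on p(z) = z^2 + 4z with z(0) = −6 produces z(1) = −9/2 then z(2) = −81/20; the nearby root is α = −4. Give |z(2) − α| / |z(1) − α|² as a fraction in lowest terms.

1/5

z(1) − α = −9/2 − (−4) = −9/2 + 4 = −1/2, so |z(1) − α| = 1/2.
z(2) − α = −81/20 − (−4) = −81/20 + 4 = −1/20, so |z(2) − α| = 1/20.
|z(1) − α|² = 1/4.
Ratio = (1/20) / (1/4) = 1/5.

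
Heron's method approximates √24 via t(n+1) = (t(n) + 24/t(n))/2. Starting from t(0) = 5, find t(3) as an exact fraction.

46099201/9409960

t(1) = (5 + 24/5)/2 = 49/10.
t(2) = (49/10 + 24/(49/10))/2 = 4801/980.
t(3) = (4801/980 + 24/(4801/980))/2 = 46099201/9409960.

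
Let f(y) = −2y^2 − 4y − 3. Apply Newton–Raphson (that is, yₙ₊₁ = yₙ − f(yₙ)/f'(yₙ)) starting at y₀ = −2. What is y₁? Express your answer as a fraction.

−5/4

f'(y) = −4y − 4.
f(−2) = −3, f'(−2) = 4, so y₁ = (−2) − (−3)/4 = −5/4.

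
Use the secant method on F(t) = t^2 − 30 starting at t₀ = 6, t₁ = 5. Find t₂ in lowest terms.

F(6) = 6, F(5) = −5. t₂ = 5 − (−5)·(5 − 6)/((−5) − 6) = 60/11.

60/11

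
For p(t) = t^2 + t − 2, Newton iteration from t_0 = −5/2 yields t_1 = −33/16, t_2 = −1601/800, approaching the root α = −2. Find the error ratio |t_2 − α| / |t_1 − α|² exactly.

t_1 − α = −33/16 − (−2) = −33/16 + 2 = −1/16, so |t_1 − α| = 1/16.
t_2 − α = −1601/800 − (−2) = −1601/800 + 2 = −1/800, so |t_2 − α| = 1/800.
|t_1 − α|² = 1/256.
Ratio = (1/800) / (1/256) = 8/25.

8/25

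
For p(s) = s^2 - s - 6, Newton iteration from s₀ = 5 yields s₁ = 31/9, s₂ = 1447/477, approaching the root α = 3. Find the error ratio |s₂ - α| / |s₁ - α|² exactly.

9/53

s₁ - α = 31/9 - 3 = 4/9, so |s₁ - α| = 4/9.
s₂ - α = 1447/477 - 3 = 16/477, so |s₂ - α| = 16/477.
|s₁ - α|² = 16/81.
Ratio = (16/477) / (16/81) = 9/53.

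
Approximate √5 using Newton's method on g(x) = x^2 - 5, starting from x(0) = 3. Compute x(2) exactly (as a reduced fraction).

g'(x) = 2x.
g(3) = 4, g'(3) = 6, so x(1) = 3 - 4/6 = 7/3.
g(7/3) = 4/9, g'(7/3) = 14/3, so x(2) = (7/3) - (4/9)/(14/3) = 47/21.

47/21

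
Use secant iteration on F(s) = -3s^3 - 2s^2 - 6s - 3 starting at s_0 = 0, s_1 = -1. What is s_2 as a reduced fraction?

-3/7

F(0) = -3, F(-1) = 4. s_2 = (-1) - 4·((-1) - 0)/(4 - (-3)) = -3/7.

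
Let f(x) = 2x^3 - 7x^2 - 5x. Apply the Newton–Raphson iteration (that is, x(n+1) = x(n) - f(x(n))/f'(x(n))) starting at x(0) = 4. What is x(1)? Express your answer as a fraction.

f'(x) = 6x^2 - 14x - 5.
f(4) = -4, f'(4) = 35, so x(1) = 4 - (-4)/35 = 144/35.

144/35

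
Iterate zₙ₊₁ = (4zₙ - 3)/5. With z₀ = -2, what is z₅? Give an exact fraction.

-8351/3125

z₁ = (4·(-2) - 3)/5 = -11/5.
z₂ = (4·(-11/5) - 3)/5 = -59/25.
z₃ = (4·(-59/25) - 3)/5 = -311/125.
z₄ = (4·(-311/125) - 3)/5 = -1619/625.
z₅ = (4·(-1619/625) - 3)/5 = -8351/3125.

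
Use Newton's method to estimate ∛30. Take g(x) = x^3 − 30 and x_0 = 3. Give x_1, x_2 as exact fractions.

x_1 = 28/9, x_2 = 32887/10584

g'(x) = 3x^2.
g(3) = −3, g'(3) = 27, so x_1 = 3 − (−3)/27 = 28/9.
g(28/9) = 82/729, g'(28/9) = 784/27, so x_2 = (28/9) − (82/729)/(784/27) = 32887/10584.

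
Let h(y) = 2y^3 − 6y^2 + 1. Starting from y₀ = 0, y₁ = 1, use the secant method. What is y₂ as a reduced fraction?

h(0) = 1, h(1) = −3. y₂ = 1 − (−3)·(1 − 0)/((−3) − 1) = 1/4.

1/4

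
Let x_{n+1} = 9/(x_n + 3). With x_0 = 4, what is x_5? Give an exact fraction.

x_1 = 9/(4 + 3) = 9/7.
x_2 = 9/(9/7 + 3) = 21/10.
x_3 = 9/(21/10 + 3) = 30/17.
x_4 = 9/(30/17 + 3) = 17/9.
x_5 = 9/(17/9 + 3) = 81/44.

81/44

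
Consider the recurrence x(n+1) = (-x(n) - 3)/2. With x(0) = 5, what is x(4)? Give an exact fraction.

-5/8

x(1) = (-5 - 3)/2 = -4.
x(2) = (-(-4) - 3)/2 = 1/2.
x(3) = (-(1/2) - 3)/2 = -7/4.
x(4) = (-(-7/4) - 3)/2 = -5/8.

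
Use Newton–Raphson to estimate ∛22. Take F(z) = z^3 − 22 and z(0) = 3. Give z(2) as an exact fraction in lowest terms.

F'(z) = 3z^2.
F(3) = 5, F'(3) = 27, so z(1) = 3 − 5/27 = 76/27.
F(76/27) = 5950/19683, F'(76/27) = 5776/243, so z(2) = (76/27) − (5950/19683)/(5776/243) = 655489/233928.

655489/233928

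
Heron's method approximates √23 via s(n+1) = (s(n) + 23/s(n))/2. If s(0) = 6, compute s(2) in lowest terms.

s(1) = (6 + 23/6)/2 = 59/12.
s(2) = (59/12 + 23/(59/12))/2 = 6793/1416.

6793/1416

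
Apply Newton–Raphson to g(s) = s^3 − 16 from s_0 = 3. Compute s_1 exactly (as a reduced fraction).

70/27

g'(s) = 3s^2.
g(3) = 11, g'(3) = 27, so s_1 = 3 − 11/27 = 70/27.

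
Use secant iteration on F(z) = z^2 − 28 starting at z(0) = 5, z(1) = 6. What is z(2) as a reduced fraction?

F(5) = −3, F(6) = 8. z(2) = 6 − 8·(6 − 5)/(8 − (−3)) = 58/11.

58/11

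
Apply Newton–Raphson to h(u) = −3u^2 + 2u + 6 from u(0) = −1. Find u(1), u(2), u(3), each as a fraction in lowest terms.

u(1) = −9/8, u(2) = −627/560, u(3) = −3060987/2733920

h'(u) = −6u + 2.
h(−1) = 1, h'(−1) = 8, so u(1) = (−1) − 1/8 = −9/8.
h(−9/8) = −3/64, h'(−9/8) = 35/4, so u(2) = (−9/8) − (−3/64)/(35/4) = −627/560.
h(−627/560) = −27/313600, h'(−627/560) = 2441/280, so u(3) = (−627/560) − (−27/313600)/(2441/280) = −3060987/2733920.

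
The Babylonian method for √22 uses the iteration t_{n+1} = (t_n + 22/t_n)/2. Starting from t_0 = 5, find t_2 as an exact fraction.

4409/940

t_1 = (5 + 22/5)/2 = 47/10.
t_2 = (47/10 + 22/(47/10))/2 = 4409/940.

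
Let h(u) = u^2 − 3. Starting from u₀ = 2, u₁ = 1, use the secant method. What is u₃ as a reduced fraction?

7/4

h(2) = 1, h(1) = −2. u₂ = 1 − (−2)·(1 − 2)/((−2) − 1) = 5/3.
h(1) = −2, h(5/3) = −2/9. u₃ = (5/3) − (−2/9)·((5/3) − 1)/((−2/9) − (−2)) = 7/4.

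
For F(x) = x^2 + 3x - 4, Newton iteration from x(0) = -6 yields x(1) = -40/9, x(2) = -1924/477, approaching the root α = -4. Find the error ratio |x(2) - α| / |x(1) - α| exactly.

x(1) - α = -40/9 - (-4) = -40/9 + 4 = -4/9, so |x(1) - α| = 4/9.
x(2) - α = -1924/477 - (-4) = -1924/477 + 4 = -16/477, so |x(2) - α| = 16/477.
Ratio = (16/477) / (4/9) = 4/53.

4/53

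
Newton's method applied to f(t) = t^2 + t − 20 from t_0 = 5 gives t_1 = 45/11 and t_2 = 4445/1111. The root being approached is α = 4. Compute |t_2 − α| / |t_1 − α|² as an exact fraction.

t_1 − α = 45/11 − 4 = 1/11, so |t_1 − α| = 1/11.
t_2 − α = 4445/1111 − 4 = 1/1111, so |t_2 − α| = 1/1111.
|t_1 − α|² = 1/121.
Ratio = (1/1111) / (1/121) = 11/101.

11/101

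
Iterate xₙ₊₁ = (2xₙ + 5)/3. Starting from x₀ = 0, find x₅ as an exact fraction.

1055/243

x₁ = (2·0 + 5)/3 = 5/3.
x₂ = (2·(5/3) + 5)/3 = 25/9.
x₃ = (2·(25/9) + 5)/3 = 95/27.
x₄ = (2·(95/27) + 5)/3 = 325/81.
x₅ = (2·(325/81) + 5)/3 = 1055/243.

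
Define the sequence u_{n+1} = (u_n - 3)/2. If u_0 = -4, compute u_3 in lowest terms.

-25/8

u_1 = ((-4) - 3)/2 = -7/2.
u_2 = ((-7/2) - 3)/2 = -13/4.
u_3 = ((-13/4) - 3)/2 = -25/8.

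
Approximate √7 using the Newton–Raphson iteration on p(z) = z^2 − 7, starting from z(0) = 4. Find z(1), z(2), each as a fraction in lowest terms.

p'(z) = 2z.
p(4) = 9, p'(4) = 8, so z(1) = 4 − 9/8 = 23/8.
p(23/8) = 81/64, p'(23/8) = 23/4, so z(2) = (23/8) − (81/64)/(23/4) = 977/368.

z(1) = 23/8, z(2) = 977/368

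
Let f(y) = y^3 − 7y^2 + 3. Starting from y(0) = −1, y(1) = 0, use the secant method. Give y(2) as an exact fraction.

f(−1) = −5, f(0) = 3. y(2) = 0 − 3·(0 − (−1))/(3 − (−5)) = −3/8.

−3/8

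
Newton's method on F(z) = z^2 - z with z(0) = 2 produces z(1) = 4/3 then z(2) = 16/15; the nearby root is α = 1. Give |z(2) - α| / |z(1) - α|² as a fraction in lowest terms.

3/5

z(1) - α = 4/3 - 1 = 1/3, so |z(1) - α| = 1/3.
z(2) - α = 16/15 - 1 = 1/15, so |z(2) - α| = 1/15.
|z(1) - α|² = 1/9.
Ratio = (1/15) / (1/9) = 3/5.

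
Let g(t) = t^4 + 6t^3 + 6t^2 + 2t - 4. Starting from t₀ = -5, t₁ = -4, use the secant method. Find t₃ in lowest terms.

g(-5) = 11, g(-4) = -44. t₂ = (-4) - (-44)·((-4) - (-5))/((-44) - 11) = -24/5.
g(-4) = -44, g(-24/5) = -5044/625. t₃ = (-24/5) - (-5044/625)·((-24/5) - (-4))/((-5044/625) - (-44)) = -13978/2807.

-13978/2807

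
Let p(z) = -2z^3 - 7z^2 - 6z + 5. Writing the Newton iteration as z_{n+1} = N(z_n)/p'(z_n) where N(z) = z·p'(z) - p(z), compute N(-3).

40

p'(z) = -6z^2 - 14z - 6.
N(z) = z·p'(z) - p(z) = z·(-6z^2 - 14z - 6) - (-2z^3 - 7z^2 - 6z + 5) = -4z^3 - 7z^2 - 5.
N(-3) = 40.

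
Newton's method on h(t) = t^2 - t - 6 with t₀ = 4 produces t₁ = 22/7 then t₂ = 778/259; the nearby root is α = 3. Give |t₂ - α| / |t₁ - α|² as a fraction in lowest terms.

t₁ - α = 22/7 - 3 = 1/7, so |t₁ - α| = 1/7.
t₂ - α = 778/259 - 3 = 1/259, so |t₂ - α| = 1/259.
|t₁ - α|² = 1/49.
Ratio = (1/259) / (1/49) = 7/37.

7/37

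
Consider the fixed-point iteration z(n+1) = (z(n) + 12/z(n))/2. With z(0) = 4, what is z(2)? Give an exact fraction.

97/28

z(1) = (4 + 12/4)/2 = 7/2.
z(2) = (7/2 + 12/(7/2))/2 = 97/28.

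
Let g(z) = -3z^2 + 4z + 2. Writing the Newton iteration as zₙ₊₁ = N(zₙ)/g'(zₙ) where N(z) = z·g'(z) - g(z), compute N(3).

-29

g'(z) = -6z + 4.
N(z) = z·g'(z) - g(z) = z·(-6z + 4) - (-3z^2 + 4z + 2) = -3z^2 - 2.
N(3) = -29.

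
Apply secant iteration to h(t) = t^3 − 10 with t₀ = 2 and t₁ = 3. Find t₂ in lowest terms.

h(2) = −2, h(3) = 17. t₂ = 3 − 17·(3 − 2)/(17 − (−2)) = 40/19.

40/19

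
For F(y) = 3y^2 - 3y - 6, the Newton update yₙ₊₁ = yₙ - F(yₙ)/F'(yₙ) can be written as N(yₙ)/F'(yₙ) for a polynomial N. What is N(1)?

F'(y) = 6y - 3.
N(y) = y·F'(y) - F(y) = y·(6y - 3) - (3y^2 - 3y - 6) = 3y^2 + 6.
N(1) = 9.

9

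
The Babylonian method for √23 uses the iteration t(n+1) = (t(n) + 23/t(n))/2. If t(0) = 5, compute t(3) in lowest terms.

2649601/552480

t(1) = (5 + 23/5)/2 = 24/5.
t(2) = (24/5 + 23/(24/5))/2 = 1151/240.
t(3) = (1151/240 + 23/(1151/240))/2 = 2649601/552480.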